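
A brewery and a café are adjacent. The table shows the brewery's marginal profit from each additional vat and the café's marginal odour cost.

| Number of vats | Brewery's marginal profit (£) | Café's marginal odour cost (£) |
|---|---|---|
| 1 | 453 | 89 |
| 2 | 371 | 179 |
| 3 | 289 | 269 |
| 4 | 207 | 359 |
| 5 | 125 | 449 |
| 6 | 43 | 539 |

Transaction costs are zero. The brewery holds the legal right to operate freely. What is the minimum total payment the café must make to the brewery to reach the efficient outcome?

£375

Left alone the brewery would choose level 6 (marginal profit stays positive).
Efficient level: k* = 3 (marginal profit ≥ marginal odour cost through 3).
The café must at least cover the brewery's forgone profit from cutting 6→3: 207 + 125 + 43 = 375.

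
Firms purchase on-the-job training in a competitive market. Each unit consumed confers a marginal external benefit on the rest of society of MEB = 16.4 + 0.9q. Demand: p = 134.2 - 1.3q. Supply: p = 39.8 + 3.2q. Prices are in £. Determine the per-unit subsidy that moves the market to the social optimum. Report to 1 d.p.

Social marginal benefit = demand + MEB = 150.6 - 0.4q.
Set SMB = MC: 150.6 - 0.4q = 39.8 + 3.2q → q* = 30.7778.
The Pigouvian subsidy equals MEB at q*: 16.4 + 0.9×30.7778 = 44.1000.

subsidy = £44.1 per unit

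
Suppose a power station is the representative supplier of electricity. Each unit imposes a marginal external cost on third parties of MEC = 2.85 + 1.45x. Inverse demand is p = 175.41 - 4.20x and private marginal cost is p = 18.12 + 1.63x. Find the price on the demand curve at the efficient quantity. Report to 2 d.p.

P = 86.31

Social marginal cost = private MC + MEC = 20.97 + 3.08x.
Set SMC = demand: 20.97 + 3.08x = 175.41 - 4.20x → x* = 21.2143.
Consumer price on the demand curve at x*: 175.41 − 4.20×21.2143 = 86.3099.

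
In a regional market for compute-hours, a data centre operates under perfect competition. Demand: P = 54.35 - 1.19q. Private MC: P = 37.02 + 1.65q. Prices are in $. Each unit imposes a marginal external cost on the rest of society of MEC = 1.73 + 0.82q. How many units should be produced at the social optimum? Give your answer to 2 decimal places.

Social marginal cost = private MC + MEC = 38.75 + 2.47q.
Set SMC = demand: 38.75 + 2.47q = 54.35 - 1.19q → q* = 4.2623.

q* = 4.26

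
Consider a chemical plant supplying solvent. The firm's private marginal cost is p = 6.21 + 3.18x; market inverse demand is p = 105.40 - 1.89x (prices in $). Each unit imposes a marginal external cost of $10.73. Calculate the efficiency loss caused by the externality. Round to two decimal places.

Market equilibrium (private): 6.21 + 3.18x = 105.40 - 1.89x → x_m = 19.5641.
Social marginal cost = private MC + MEC = 16.94 + 3.18x.
Set SMC = demand: 16.94 + 3.18x = 105.40 - 1.89x → x* = 17.4477.
The welfare-loss triangle has base |x_m − x*| and height MEC(x_m) (the vertical gap between SMC and demand is zero at x* and MEC at x_m).
DWL = ½ × 2.1164 × 10.7300 = 11.3545.

DWL = $11.35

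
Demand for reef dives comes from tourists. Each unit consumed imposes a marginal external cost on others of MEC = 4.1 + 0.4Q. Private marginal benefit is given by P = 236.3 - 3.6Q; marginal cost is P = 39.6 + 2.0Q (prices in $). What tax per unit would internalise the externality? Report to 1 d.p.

tax = $16.9 per unit

Social marginal benefit = demand − MEC = 232.2 - 4.0Q.
Set SMB = MC: 232.2 - 4.0Q = 39.6 + 2.0Q → Q* = 32.1000.
The Pigouvian tax equals MEC at Q*: 4.1 + 0.4×32.1000 = 16.9400.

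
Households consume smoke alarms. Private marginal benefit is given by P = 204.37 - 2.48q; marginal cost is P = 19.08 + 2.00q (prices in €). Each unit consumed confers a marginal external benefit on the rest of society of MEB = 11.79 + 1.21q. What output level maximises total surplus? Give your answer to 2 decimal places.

Social marginal benefit = demand + MEB = 216.16 - 1.27q.
Set SMB = MC: 216.16 - 1.27q = 19.08 + 2.00q → q* = 60.2691.

q* = 60.27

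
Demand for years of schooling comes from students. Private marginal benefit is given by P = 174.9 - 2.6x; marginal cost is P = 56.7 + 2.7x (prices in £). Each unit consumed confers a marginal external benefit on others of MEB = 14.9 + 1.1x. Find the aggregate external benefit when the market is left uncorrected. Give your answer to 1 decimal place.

Market equilibrium (private): 56.7 + 2.7x = 174.9 - 2.6x → x_m = 22.3019.
Total external benefit = ∫₀^{x_m} (14.9 + 1.1x) dx = 14.9×22.3019 + ½×1.1×22.3019² = 605.8544.

£605.9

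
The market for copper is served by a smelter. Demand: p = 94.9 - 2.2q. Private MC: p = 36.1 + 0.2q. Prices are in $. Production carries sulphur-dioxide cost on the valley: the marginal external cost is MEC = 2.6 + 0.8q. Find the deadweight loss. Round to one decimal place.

DWL = $77.0

Market equilibrium (private): 36.1 + 0.2q = 94.9 - 2.2q → q_m = 24.5000.
Social marginal cost = private MC + MEC = 38.7 + q.
Set SMC = demand: 38.7 + q = 94.9 - 2.2q → q* = 17.5625.
Height of the DWL triangle at q_m is SMC(q_m) − demand(q_m) = MEC(q_m) = 22.2000.
DWL = ½ × 6.9375 × 22.2000 = 77.0063.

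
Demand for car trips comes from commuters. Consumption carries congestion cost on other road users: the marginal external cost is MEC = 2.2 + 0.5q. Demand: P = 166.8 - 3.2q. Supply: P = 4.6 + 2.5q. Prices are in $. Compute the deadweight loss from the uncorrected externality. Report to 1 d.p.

Market equilibrium (private): 4.6 + 2.5q = 166.8 - 3.2q → q_m = 28.4561.
Social marginal benefit = demand − MEC = 164.6 - 3.7q.
Set SMB = MC: 164.6 - 3.7q = 4.6 + 2.5q → q* = 25.8065.
The loss is the area between SMB and MC from q* to q_m; with linear curves that's a triangle of height MEC(q_m).
DWL = ½ × 2.6496 × 16.4281 = 21.7639.

DWL = $21.8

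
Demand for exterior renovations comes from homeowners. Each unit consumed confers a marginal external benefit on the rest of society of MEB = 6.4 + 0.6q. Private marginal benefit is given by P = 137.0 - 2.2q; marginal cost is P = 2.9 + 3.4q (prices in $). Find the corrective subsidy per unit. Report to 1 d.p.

Social marginal benefit = demand + MEB = 143.4 - 1.6q.
Set SMB = MC: 143.4 - 1.6q = 2.9 + 3.4q → q* = 28.1000.
The Pigouvian subsidy equals MEB at q*: 6.4 + 0.6×28.1000 = 23.2600.

subsidy = $23.3 per unit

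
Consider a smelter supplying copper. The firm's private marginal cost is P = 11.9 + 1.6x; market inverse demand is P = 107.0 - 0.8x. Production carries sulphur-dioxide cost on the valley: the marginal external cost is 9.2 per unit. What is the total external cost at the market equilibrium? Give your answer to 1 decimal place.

364.6

Market equilibrium (private): 11.9 + 1.6x = 107.0 - 0.8x → x_m = 39.6250.
Total external cost = MEC × x_m = 9.2 × 39.6250 = 364.5500.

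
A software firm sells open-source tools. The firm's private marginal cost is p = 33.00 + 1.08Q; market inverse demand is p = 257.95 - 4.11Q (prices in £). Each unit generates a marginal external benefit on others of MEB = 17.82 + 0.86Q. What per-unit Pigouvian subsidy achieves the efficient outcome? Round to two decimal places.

subsidy = £66.04 per unit

Social marginal cost = private MC − MEB = 15.18 + 0.22Q.
Set SMC = demand: 15.18 + 0.22Q = 257.95 - 4.11Q → Q* = 56.0670.
The Pigouvian subsidy equals MEB at Q*: 17.82 + 0.86×56.0670 = 66.0376.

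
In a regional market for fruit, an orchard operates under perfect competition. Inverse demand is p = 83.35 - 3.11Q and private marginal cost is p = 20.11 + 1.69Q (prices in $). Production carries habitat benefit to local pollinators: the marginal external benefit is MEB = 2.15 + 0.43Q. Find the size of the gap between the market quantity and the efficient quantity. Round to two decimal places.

1.79 units

Market equilibrium (private): 20.11 + 1.69Q = 83.35 - 3.11Q → Q_m = 13.1750.
Social marginal cost = private MC − MEB = 17.96 + 1.26Q.
Set SMC = demand: 17.96 + 1.26Q = 83.35 - 3.11Q → Q* = 14.9634.
Gap = |13.1750 − 14.9634| = 1.7884.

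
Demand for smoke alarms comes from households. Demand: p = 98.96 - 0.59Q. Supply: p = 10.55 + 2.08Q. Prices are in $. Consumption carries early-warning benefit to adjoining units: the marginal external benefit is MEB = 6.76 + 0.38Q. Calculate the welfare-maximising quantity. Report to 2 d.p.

Social marginal benefit = demand + MEB = 105.72 - 0.21Q.
Set SMB = MC: 105.72 - 0.21Q = 10.55 + 2.08Q → Q* = 41.5590.

Q* = 41.56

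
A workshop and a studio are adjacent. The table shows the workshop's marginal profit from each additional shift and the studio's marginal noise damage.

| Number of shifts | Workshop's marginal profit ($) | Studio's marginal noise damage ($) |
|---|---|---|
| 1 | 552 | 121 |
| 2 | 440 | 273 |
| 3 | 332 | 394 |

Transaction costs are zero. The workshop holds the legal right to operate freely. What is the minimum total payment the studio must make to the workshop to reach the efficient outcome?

Left alone the workshop would choose level 3 (marginal profit stays positive).
Efficient level: k* = 2 (marginal profit ≥ marginal noise damage through 2).
The studio must at least cover the workshop's forgone profit from cutting 3→2: 332 = 332.

$332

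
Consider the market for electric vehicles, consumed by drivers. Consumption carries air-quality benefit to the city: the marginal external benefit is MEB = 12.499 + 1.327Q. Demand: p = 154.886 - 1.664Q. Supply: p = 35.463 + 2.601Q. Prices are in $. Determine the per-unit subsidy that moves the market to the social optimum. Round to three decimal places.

subsidy = $72.084 per unit

Social marginal benefit = demand + MEB = 167.385 - 0.337Q.
Set SMB = MC: 167.385 - 0.337Q = 35.463 + 2.601Q → Q* = 44.9020.
The Pigouvian subsidy equals MEB at Q*: 12.499 + 1.327×44.9020 = 72.0840.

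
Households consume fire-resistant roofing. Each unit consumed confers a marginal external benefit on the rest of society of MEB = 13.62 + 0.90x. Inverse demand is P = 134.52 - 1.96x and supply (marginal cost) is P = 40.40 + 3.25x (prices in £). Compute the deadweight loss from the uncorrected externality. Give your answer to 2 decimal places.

DWL = £103.57

Market equilibrium (private): 40.40 + 3.25x = 134.52 - 1.96x → x_m = 18.0653.
Social marginal benefit = demand + MEB = 148.14 - 1.06x.
Set SMB = MC: 148.14 - 1.06x = 40.40 + 3.25x → x* = 24.9977.
Height of the DWL triangle at x_m is SMB(x_m) − MC(x_m) = MEB(x_m) = 29.8787.
DWL = ½ × 6.9324 × 29.8787 = 103.5655.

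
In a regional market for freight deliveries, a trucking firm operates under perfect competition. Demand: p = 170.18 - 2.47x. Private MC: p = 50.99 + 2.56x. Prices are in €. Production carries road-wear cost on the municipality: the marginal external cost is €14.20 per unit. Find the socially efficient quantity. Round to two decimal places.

Social marginal cost = private MC + MEC = 65.19 + 2.56x.
Set SMC = demand: 65.19 + 2.56x = 170.18 - 2.47x → x* = 20.8728.

x* = 20.87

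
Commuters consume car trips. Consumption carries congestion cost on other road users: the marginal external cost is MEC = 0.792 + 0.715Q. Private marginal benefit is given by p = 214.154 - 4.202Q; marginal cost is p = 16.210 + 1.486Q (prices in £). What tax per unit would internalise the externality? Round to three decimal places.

tax = £22.807 per unit

Social marginal benefit = demand − MEC = 213.362 - 4.917Q.
Set SMB = MC: 213.362 - 4.917Q = 16.210 + 1.486Q → Q* = 30.7906.
The Pigouvian tax equals MEC at Q*: 0.792 + 0.715×30.7906 = 22.8073.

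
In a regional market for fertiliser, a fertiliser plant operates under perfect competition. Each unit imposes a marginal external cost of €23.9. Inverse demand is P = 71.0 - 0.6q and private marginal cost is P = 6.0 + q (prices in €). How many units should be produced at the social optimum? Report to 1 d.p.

Social marginal cost = private MC + MEC = 29.9 + q.
Set SMC = demand: 29.9 + q = 71.0 - 0.6q → q* = 25.6875.

q* = 25.7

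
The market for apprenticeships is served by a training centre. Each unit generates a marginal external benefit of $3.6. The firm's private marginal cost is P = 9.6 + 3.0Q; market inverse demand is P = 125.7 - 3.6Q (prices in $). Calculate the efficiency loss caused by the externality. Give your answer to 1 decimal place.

Market equilibrium (private): 9.6 + 3.0Q = 125.7 - 3.6Q → Q_m = 17.5909.
Social marginal cost = private MC − MEB = 6.0 + 3.0Q.
Set SMC = demand: 6.0 + 3.0Q = 125.7 - 3.6Q → Q* = 18.1364.
The loss is the area between SMC and demand from Q* to Q_m; with linear curves that's a triangle of height MEB(Q_m).
DWL = ½ × 0.5455 × 3.6000 = 0.9819.

DWL = $1.0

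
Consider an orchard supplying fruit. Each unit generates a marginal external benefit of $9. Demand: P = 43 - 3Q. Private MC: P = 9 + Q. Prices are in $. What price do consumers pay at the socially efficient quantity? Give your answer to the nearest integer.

Social marginal cost = private MC − MEB = 0 + Q.
Set SMC = demand: 0 + Q = 43 - 3Q → Q* = 10.7500.
Consumer price on the demand curve at Q*: 43 − 3×10.7500 = 10.7500.

P = $11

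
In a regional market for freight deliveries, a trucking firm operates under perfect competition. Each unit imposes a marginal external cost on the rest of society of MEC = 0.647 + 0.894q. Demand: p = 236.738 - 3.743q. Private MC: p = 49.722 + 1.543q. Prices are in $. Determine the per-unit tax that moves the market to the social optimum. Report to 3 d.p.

Social marginal cost = private MC + MEC = 50.369 + 2.437q.
Set SMC = demand: 50.369 + 2.437q = 236.738 - 3.743q → q* = 30.1568.
The Pigouvian tax equals MEC at q*: 0.647 + 0.894×30.1568 = 27.6072.

tax = $27.607 per unit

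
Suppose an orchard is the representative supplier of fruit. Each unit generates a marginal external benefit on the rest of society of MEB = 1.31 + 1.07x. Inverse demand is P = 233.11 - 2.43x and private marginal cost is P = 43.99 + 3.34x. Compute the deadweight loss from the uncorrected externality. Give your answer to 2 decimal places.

DWL = 140.80

Market equilibrium (private): 43.99 + 3.34x = 233.11 - 2.43x → x_m = 32.7764.
Social marginal cost = private MC − MEB = 42.68 + 2.27x.
Set SMC = demand: 42.68 + 2.27x = 233.11 - 2.43x → x* = 40.5170.
The welfare-loss triangle has base |x_m − x*| and height MEB(x_m) (the vertical gap between SMC and demand is zero at x* and MEB at x_m).
DWL = ½ × 7.7406 × 36.3808 = 140.8046.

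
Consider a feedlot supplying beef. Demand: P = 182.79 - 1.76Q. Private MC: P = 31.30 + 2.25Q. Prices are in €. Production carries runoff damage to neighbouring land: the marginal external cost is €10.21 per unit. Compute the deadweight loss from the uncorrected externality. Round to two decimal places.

Market equilibrium (private): 31.30 + 2.25Q = 182.79 - 1.76Q → Q_m = 37.7781.
Social marginal cost = private MC + MEC = 41.51 + 2.25Q.
Set SMC = demand: 41.51 + 2.25Q = 182.79 - 1.76Q → Q* = 35.2319.
The loss is the area between SMC and demand from Q* to Q_m; with linear curves that's a triangle of height MEC(Q_m).
DWL = ½ × 2.5462 × 10.2100 = 12.9984.

DWL = €13.00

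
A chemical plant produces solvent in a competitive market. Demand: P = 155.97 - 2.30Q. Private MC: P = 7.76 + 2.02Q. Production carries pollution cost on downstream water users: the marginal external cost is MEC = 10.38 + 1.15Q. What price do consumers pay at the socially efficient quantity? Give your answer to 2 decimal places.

P = 98.02

Social marginal cost = private MC + MEC = 18.14 + 3.17Q.
Set SMC = demand: 18.14 + 3.17Q = 155.97 - 2.30Q → Q* = 25.1974.
Consumer price on the demand curve at Q*: 155.97 − 2.30×25.1974 = 98.0160.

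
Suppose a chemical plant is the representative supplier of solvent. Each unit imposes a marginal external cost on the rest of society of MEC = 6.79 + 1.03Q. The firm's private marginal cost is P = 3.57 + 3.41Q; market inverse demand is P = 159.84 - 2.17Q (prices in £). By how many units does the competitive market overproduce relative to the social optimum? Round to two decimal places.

Market equilibrium (private): 3.57 + 3.41Q = 159.84 - 2.17Q → Q_m = 28.0054.
Social marginal cost = private MC + MEC = 10.36 + 4.44Q.
Set SMC = demand: 10.36 + 4.44Q = 159.84 - 2.17Q → Q* = 22.6142.
Gap = |28.0054 − 22.6142| = 5.3912.

5.39 units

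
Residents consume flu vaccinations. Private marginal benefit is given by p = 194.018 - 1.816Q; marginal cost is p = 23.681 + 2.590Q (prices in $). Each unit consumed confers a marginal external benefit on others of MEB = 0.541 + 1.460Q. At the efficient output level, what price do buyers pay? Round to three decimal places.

P = $88.684

Social marginal benefit = demand + MEB = 194.559 - 0.356Q.
Set SMB = MC: 194.559 - 0.356Q = 23.681 + 2.590Q → Q* = 58.0034.
Consumer price on the demand curve at Q*: 194.018 − 1.816×58.0034 = 88.6838.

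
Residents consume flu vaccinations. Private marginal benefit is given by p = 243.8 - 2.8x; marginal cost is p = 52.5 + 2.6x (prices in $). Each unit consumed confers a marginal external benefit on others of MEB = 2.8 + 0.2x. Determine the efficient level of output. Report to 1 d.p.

x* = 37.3

Social marginal benefit = demand + MEB = 246.6 - 2.6x.
Set SMB = MC: 246.6 - 2.6x = 52.5 + 2.6x → x* = 37.3269.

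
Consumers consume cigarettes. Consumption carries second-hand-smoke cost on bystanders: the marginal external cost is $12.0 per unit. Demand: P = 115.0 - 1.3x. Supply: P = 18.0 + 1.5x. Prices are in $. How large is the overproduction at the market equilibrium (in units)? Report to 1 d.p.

Market equilibrium (private): 18.0 + 1.5x = 115.0 - 1.3x → x_m = 34.6429.
Social marginal benefit = demand − MEC = 103.0 - 1.3x.
Set SMB = MC: 103.0 - 1.3x = 18.0 + 1.5x → x* = 30.3571.
Gap = |34.6429 − 30.3571| = 4.2858.

4.3 units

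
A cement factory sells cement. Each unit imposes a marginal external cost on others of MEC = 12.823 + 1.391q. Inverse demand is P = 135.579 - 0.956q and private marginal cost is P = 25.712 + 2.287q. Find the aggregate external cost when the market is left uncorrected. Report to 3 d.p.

1232.668

Market equilibrium (private): 25.712 + 2.287q = 135.579 - 0.956q → q_m = 33.8782.
Total external cost = ∫₀^{q_m} (12.823 + 1.391q) dq = 12.823×33.8782 + ½×1.391×33.8782² = 1232.6681.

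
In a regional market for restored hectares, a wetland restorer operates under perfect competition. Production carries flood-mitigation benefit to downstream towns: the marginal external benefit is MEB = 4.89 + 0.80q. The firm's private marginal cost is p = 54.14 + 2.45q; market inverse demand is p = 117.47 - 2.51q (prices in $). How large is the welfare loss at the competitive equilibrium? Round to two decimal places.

Market equilibrium (private): 54.14 + 2.45q = 117.47 - 2.51q → q_m = 12.7681.
Social marginal cost = private MC − MEB = 49.25 + 1.65q.
Set SMC = demand: 49.25 + 1.65q = 117.47 - 2.51q → q* = 16.3990.
The welfare-loss triangle has base |q_m − q*| and height MEB(q_m) (the vertical gap between SMC and demand is zero at q* and MEB at q_m).
DWL = ½ × 3.6309 × 15.1045 = 27.4215.

DWL = $27.42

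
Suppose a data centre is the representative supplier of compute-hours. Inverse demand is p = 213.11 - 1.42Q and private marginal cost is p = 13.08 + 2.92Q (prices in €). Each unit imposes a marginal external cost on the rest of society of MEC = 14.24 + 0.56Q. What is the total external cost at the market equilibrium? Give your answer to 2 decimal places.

Market equilibrium (private): 13.08 + 2.92Q = 213.11 - 1.42Q → Q_m = 46.0899.
Total external cost = ∫₀^{Q_m} (14.24 + 0.56Q) dQ = 14.24×46.0899 + ½×0.56×46.0899² = 1251.1183.

€1251.12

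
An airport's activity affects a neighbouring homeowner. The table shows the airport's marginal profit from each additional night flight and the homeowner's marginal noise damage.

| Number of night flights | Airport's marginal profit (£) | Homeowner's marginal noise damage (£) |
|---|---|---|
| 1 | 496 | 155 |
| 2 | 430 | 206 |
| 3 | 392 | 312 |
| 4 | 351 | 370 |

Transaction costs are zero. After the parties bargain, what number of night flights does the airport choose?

3

Bargaining reaches the level where marginal profit last exceeds marginal noise damage.
That holds through level 3 (392 ≥ 312) but not at 4 (351 < 370).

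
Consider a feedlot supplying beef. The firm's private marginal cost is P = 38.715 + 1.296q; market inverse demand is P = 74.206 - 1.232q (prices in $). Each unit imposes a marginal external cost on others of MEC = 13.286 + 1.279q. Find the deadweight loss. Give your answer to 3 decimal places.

Market equilibrium (private): 38.715 + 1.296q = 74.206 - 1.232q → q_m = 14.0392.
Social marginal cost = private MC + MEC = 52.001 + 2.575q.
Set SMC = demand: 52.001 + 2.575q = 74.206 - 1.232q → q* = 5.8327.
Height of the DWL triangle at q_m is SMC(q_m) − demand(q_m) = MEC(q_m) = 31.2421.
DWL = ½ × 8.2065 × 31.2421 = 128.1941.

DWL = $128.194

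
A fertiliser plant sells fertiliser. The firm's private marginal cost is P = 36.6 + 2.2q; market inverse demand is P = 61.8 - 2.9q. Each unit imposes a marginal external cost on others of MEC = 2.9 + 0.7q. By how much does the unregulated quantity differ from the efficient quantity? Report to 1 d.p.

1.1 units

Market equilibrium (private): 36.6 + 2.2q = 61.8 - 2.9q → q_m = 4.9412.
Social marginal cost = private MC + MEC = 39.5 + 2.9q.
Set SMC = demand: 39.5 + 2.9q = 61.8 - 2.9q → q* = 3.8448.
Gap = |4.9412 − 3.8448| = 1.0964.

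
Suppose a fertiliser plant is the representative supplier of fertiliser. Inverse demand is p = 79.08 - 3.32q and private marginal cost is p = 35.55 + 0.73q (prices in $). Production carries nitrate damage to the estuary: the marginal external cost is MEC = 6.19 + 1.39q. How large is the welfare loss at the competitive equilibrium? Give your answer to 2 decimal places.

DWL = $41.04

Market equilibrium (private): 35.55 + 0.73q = 79.08 - 3.32q → q_m = 10.7481.
Social marginal cost = private MC + MEC = 41.74 + 2.12q.
Set SMC = demand: 41.74 + 2.12q = 79.08 - 3.32q → q* = 6.8640.
The welfare-loss triangle has base |q_m − q*| and height MEC(q_m) (the vertical gap between SMC and demand is zero at q* and MEC at q_m).
DWL = ½ × 3.8841 × 21.1299 = 41.0353.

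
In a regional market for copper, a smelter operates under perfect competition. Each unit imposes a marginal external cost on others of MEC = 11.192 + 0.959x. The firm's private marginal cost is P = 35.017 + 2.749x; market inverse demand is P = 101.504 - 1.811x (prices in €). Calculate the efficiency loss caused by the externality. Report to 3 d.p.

Market equilibrium (private): 35.017 + 2.749x = 101.504 - 1.811x → x_m = 14.5805.
Social marginal cost = private MC + MEC = 46.209 + 3.708x.
Set SMC = demand: 46.209 + 3.708x = 101.504 - 1.811x → x* = 10.0190.
The welfare-loss triangle has base |x_m − x*| and height MEC(x_m) (the vertical gap between SMC and demand is zero at x* and MEC at x_m).
DWL = ½ × 4.5615 × 25.1747 = 57.4172.

DWL = €57.417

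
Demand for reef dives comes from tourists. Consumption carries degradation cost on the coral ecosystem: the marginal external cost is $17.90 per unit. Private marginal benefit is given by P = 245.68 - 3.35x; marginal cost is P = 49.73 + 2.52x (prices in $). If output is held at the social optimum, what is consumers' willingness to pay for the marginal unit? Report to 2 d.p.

Social marginal benefit = demand − MEC = 227.78 - 3.35x.
Set SMB = MC: 227.78 - 3.35x = 49.73 + 2.52x → x* = 30.3322.
Consumer price on the demand curve at x*: 245.68 − 3.35×30.3322 = 144.0671.

P = $144.07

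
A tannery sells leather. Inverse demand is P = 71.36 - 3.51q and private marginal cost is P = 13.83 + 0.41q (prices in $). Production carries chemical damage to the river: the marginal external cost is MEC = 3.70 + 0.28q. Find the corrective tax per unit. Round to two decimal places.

tax = $7.29 per unit

Social marginal cost = private MC + MEC = 17.53 + 0.69q.
Set SMC = demand: 17.53 + 0.69q = 71.36 - 3.51q → q* = 12.8167.
The Pigouvian tax equals MEC at q*: 3.70 + 0.28×12.8167 = 7.2887.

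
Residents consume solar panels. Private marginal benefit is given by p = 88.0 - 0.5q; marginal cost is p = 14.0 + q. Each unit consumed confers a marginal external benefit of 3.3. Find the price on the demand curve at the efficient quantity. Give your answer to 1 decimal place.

P = 62.2

Social marginal benefit = demand + MEB = 91.3 - 0.5q.
Set SMB = MC: 91.3 - 0.5q = 14.0 + q → q* = 51.5333.
Consumer price on the demand curve at q*: 88.0 − 0.5×51.5333 = 62.2334.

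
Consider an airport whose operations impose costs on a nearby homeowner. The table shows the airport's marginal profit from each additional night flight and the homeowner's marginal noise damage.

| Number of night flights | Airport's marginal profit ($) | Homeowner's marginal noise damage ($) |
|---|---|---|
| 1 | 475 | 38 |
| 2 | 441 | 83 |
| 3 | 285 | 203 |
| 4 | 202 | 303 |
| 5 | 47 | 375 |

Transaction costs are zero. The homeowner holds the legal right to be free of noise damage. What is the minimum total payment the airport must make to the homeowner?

$324

Efficient level: marginal profit ≥ marginal noise damage through level 3, so k* = 3.
With the homeowner holding the right, the airport must at least compensate total damage at k*: 38 + 83 + 203 = 324.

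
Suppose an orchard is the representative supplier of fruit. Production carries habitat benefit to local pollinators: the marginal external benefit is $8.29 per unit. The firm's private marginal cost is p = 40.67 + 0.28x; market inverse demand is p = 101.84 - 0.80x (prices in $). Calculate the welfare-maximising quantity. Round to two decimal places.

Social marginal cost = private MC − MEB = 32.38 + 0.28x.
Set SMC = demand: 32.38 + 0.28x = 101.84 - 0.80x → x* = 64.3148.

x* = 64.31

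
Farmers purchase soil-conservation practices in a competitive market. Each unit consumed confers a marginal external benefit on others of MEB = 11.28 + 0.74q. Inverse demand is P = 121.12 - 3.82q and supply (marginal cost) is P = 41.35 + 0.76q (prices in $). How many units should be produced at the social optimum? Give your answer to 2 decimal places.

q* = 23.71

Social marginal benefit = demand + MEB = 132.40 - 3.08q.
Set SMB = MC: 132.40 - 3.08q = 41.35 + 0.76q → q* = 23.7109.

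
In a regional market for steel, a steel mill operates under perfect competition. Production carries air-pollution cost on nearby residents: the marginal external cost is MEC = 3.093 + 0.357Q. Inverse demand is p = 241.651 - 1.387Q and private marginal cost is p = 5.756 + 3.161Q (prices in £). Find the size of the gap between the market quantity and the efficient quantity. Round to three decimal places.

Market equilibrium (private): 5.756 + 3.161Q = 241.651 - 1.387Q → Q_m = 51.8679.
Social marginal cost = private MC + MEC = 8.849 + 3.518Q.
Set SMC = demand: 8.849 + 3.518Q = 241.651 - 1.387Q → Q* = 47.4622.
Gap = |51.8679 − 47.4622| = 4.4057.

4.406 units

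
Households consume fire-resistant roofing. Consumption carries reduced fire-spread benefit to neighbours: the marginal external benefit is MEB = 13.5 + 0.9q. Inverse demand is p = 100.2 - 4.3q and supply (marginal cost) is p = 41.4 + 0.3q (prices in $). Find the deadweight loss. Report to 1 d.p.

DWL = $84.5

Market equilibrium (private): 41.4 + 0.3q = 100.2 - 4.3q → q_m = 12.7826.
Social marginal benefit = demand + MEB = 113.7 - 3.4q.
Set SMB = MC: 113.7 - 3.4q = 41.4 + 0.3q → q* = 19.5405.
The loss is the area between SMB and MC from q* to q_m; with linear curves that's a triangle of height MEB(q_m).
DWL = ½ × 6.7579 × 25.0043 = 84.4883.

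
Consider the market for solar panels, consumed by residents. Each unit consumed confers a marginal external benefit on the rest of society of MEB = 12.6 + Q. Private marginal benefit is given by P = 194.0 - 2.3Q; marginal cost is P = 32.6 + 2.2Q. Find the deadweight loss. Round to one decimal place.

Market equilibrium (private): 32.6 + 2.2Q = 194.0 - 2.3Q → Q_m = 35.8667.
Social marginal benefit = demand + MEB = 206.6 - 1.3Q.
Set SMB = MC: 206.6 - 1.3Q = 32.6 + 2.2Q → Q* = 49.7143.
Height of the DWL triangle at Q_m is SMB(Q_m) − MC(Q_m) = MEB(Q_m) = 48.4667.
DWL = ½ × 13.8476 × 48.4667 = 335.5737.

DWL = 335.6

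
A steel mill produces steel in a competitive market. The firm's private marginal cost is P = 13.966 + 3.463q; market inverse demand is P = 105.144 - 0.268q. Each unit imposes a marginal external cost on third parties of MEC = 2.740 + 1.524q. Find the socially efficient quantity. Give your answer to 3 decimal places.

Social marginal cost = private MC + MEC = 16.706 + 4.987q.
Set SMC = demand: 16.706 + 4.987q = 105.144 - 0.268q → q* = 16.8293.

q* = 16.829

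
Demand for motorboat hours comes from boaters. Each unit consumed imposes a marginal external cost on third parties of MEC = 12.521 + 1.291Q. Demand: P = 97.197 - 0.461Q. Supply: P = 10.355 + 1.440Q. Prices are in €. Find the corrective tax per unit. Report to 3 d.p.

Social marginal benefit = demand − MEC = 84.676 - 1.752Q.
Set SMB = MC: 84.676 - 1.752Q = 10.355 + 1.440Q → Q* = 23.2835.
The Pigouvian tax equals MEC at Q*: 12.521 + 1.291×23.2835 = 42.5800.

tax = €42.580 per unit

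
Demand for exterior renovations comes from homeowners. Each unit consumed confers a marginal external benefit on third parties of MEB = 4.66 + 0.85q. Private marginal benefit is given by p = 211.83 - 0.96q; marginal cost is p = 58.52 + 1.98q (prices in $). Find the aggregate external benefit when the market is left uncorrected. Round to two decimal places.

$1398.68

Market equilibrium (private): 58.52 + 1.98q = 211.83 - 0.96q → q_m = 52.1463.
Total external benefit = ∫₀^{q_m} (4.66 + 0.85q) dq = 4.66×52.1463 + ½×0.85×52.1463² = 1398.6773.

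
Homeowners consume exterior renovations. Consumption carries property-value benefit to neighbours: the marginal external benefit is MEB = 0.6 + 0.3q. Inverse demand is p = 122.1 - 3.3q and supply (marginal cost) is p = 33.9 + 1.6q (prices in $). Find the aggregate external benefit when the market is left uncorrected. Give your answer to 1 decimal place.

Market equilibrium (private): 33.9 + 1.6q = 122.1 - 3.3q → q_m = 18.0000.
Total external benefit = ∫₀^{q_m} (0.6 + 0.3q) dq = 0.6×18.0000 + ½×0.3×18.0000² = 59.4000.

$59.4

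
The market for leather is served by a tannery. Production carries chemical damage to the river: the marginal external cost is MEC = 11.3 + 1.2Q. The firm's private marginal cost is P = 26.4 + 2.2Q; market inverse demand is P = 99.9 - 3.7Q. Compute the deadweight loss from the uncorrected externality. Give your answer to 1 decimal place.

Market equilibrium (private): 26.4 + 2.2Q = 99.9 - 3.7Q → Q_m = 12.4576.
Social marginal cost = private MC + MEC = 37.7 + 3.4Q.
Set SMC = demand: 37.7 + 3.4Q = 99.9 - 3.7Q → Q* = 8.7606.
Between Q* and Q_m the wedge SMC − demand runs linearly from 0 to MEC(Q_m), so the loss is a triangle.
DWL = ½ × 3.6970 × 26.2492 = 48.5216.

DWL = 48.5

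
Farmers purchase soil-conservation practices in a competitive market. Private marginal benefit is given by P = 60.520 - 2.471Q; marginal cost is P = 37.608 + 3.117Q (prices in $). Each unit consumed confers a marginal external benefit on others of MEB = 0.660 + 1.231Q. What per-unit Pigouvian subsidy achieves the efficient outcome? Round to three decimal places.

subsidy = $7.320 per unit

Social marginal benefit = demand + MEB = 61.180 - 1.240Q.
Set SMB = MC: 61.180 - 1.240Q = 37.608 + 3.117Q → Q* = 5.4101.
The Pigouvian subsidy equals MEB at Q*: 0.660 + 1.231×5.4101 = 7.3198.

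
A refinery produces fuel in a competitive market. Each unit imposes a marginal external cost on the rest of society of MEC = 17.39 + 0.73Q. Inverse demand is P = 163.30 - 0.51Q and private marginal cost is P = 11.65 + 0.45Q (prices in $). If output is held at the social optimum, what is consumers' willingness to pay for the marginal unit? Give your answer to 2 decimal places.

P = $122.78

Social marginal cost = private MC + MEC = 29.04 + 1.18Q.
Set SMC = demand: 29.04 + 1.18Q = 163.30 - 0.51Q → Q* = 79.4438.
Consumer price on the demand curve at Q*: 163.30 − 0.51×79.4438 = 122.7837.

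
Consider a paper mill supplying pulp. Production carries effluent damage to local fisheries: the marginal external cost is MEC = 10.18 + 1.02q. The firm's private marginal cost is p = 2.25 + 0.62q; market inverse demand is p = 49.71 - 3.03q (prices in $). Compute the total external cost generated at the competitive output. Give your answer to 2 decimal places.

Market equilibrium (private): 2.25 + 0.62q = 49.71 - 3.03q → q_m = 13.0027.
Total external cost = ∫₀^{q_m} (10.18 + 1.02q) dq = 10.18×13.0027 + ½×1.02×13.0027² = 218.5933.

$218.59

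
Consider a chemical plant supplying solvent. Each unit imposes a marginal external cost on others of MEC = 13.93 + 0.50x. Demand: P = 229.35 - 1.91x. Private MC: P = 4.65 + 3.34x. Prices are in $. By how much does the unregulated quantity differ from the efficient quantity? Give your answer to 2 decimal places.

6.14 units

Market equilibrium (private): 4.65 + 3.34x = 229.35 - 1.91x → x_m = 42.8000.
Social marginal cost = private MC + MEC = 18.58 + 3.84x.
Set SMC = demand: 18.58 + 3.84x = 229.35 - 1.91x → x* = 36.6557.
Gap = |42.8000 − 36.6557| = 6.1443.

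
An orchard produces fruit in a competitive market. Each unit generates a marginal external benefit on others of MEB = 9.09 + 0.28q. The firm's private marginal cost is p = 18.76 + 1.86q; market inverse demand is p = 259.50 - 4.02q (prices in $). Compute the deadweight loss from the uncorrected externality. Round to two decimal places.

Market equilibrium (private): 18.76 + 1.86q = 259.50 - 4.02q → q_m = 40.9422.
Social marginal cost = private MC − MEB = 9.67 + 1.58q.
Set SMC = demand: 9.67 + 1.58q = 259.50 - 4.02q → q* = 44.6125.
Between q* and q_m the wedge demand − SMC runs linearly from 0 to MEB(q_m), so the loss is a triangle.
DWL = ½ × 3.6703 × 20.5538 = 37.7193.

DWL = $37.72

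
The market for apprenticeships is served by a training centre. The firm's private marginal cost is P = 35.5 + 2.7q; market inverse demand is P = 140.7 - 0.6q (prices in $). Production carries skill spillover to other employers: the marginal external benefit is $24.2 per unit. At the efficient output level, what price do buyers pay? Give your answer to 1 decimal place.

P = $117.2

Social marginal cost = private MC − MEB = 11.3 + 2.7q.
Set SMC = demand: 11.3 + 2.7q = 140.7 - 0.6q → q* = 39.2121.
Consumer price on the demand curve at q*: 140.7 − 0.6×39.2121 = 117.1727.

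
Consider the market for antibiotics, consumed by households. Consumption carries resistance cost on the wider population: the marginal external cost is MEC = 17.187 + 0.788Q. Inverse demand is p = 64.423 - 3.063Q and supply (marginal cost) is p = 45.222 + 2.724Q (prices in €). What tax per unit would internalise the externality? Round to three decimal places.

Social marginal benefit = demand − MEC = 47.236 - 3.851Q.
Set SMB = MC: 47.236 - 3.851Q = 45.222 + 2.724Q → Q* = 0.3063.
The Pigouvian tax equals MEC at Q*: 17.187 + 0.788×0.3063 = 17.4284.

tax = €17.428 per unit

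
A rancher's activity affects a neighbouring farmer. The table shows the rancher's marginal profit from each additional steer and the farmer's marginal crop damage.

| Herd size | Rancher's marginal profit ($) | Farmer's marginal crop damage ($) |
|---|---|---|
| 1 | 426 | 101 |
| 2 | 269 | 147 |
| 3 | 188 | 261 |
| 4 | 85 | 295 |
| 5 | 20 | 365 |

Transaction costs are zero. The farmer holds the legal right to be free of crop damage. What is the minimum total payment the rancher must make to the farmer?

$248

Efficient level: marginal profit ≥ marginal crop damage through level 2, so k* = 2.
With the farmer holding the right, the rancher must at least compensate total damage at k*: 101 + 147 = 248.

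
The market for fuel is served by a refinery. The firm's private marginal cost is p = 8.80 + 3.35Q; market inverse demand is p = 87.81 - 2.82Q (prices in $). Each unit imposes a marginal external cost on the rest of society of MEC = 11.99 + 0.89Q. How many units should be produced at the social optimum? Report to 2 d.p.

Q* = 9.49

Social marginal cost = private MC + MEC = 20.79 + 4.24Q.
Set SMC = demand: 20.79 + 4.24Q = 87.81 - 2.82Q → Q* = 9.4929.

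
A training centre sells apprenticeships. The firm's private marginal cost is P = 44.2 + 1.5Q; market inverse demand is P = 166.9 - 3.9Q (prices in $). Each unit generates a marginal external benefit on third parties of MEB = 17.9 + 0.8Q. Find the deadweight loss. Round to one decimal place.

Market equilibrium (private): 44.2 + 1.5Q = 166.9 - 3.9Q → Q_m = 22.7222.
Social marginal cost = private MC − MEB = 26.3 + 0.7Q.
Set SMC = demand: 26.3 + 0.7Q = 166.9 - 3.9Q → Q* = 30.5652.
Height of the DWL triangle at Q_m is demand(Q_m) − SMC(Q_m) = MEB(Q_m) = 36.0778.
DWL = ½ × 7.8430 × 36.0778 = 141.4791.

DWL = $141.5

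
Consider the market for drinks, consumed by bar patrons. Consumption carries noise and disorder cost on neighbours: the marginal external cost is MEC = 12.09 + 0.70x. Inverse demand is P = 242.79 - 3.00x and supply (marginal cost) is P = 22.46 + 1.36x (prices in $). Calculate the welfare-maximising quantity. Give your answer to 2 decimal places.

Social marginal benefit = demand − MEC = 230.70 - 3.70x.
Set SMB = MC: 230.70 - 3.70x = 22.46 + 1.36x → x* = 41.1542.

x* = 41.15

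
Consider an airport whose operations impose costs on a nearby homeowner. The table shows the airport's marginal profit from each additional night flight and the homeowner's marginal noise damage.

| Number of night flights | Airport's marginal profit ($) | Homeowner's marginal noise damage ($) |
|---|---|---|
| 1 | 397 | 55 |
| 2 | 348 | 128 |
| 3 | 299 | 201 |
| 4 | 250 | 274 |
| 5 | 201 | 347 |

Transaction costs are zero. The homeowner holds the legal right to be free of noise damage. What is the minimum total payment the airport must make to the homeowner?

$384

Efficient level: marginal profit ≥ marginal noise damage through level 3, so k* = 3.
With the homeowner holding the right, the airport must at least compensate total damage at k*: 55 + 128 + 201 = 384.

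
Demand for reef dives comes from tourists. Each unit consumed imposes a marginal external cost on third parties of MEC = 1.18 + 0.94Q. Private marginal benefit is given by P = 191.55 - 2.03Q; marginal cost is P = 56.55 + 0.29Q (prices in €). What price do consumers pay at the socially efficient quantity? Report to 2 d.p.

Social marginal benefit = demand − MEC = 190.37 - 2.97Q.
Set SMB = MC: 190.37 - 2.97Q = 56.55 + 0.29Q → Q* = 41.0491.
Consumer price on the demand curve at Q*: 191.55 − 2.03×41.0491 = 108.2203.

P = €108.22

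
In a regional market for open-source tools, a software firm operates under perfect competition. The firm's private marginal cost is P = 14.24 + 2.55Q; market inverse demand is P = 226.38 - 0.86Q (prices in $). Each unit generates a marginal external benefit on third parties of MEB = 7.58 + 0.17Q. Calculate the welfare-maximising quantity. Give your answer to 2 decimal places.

Q* = 67.81

Social marginal cost = private MC − MEB = 6.66 + 2.38Q.
Set SMC = demand: 6.66 + 2.38Q = 226.38 - 0.86Q → Q* = 67.8148.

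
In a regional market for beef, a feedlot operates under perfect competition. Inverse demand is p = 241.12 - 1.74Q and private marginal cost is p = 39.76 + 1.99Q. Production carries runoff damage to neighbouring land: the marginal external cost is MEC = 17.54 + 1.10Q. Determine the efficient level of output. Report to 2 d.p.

Q* = 38.06

Social marginal cost = private MC + MEC = 57.30 + 3.09Q.
Set SMC = demand: 57.30 + 3.09Q = 241.12 - 1.74Q → Q* = 38.0580.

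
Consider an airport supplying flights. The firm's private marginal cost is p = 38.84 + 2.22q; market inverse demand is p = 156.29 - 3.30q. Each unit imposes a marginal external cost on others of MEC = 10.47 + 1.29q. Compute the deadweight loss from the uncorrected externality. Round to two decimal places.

Market equilibrium (private): 38.84 + 2.22q = 156.29 - 3.30q → q_m = 21.2772.
Social marginal cost = private MC + MEC = 49.31 + 3.51q.
Set SMC = demand: 49.31 + 3.51q = 156.29 - 3.30q → q* = 15.7093.
The loss is the area between SMC and demand from q* to q_m; with linear curves that's a triangle of height MEC(q_m).
DWL = ½ × 5.5679 × 37.9176 = 105.5607.

DWL = 105.56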